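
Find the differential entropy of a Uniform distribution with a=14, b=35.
3.0445 nats

We have X ~ Uniform(a=14, b=35).

The differential entropy measures the uncertainty or information content of the distribution.

For a Uniform distribution with a=14, b=35:
h(X) = 3.0445 nats

(In bits, this would be 4.3923 bits.)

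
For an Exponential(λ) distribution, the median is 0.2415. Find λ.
λ = 2.8702

For X ~ Exponential(λ), the CDF is F(x) = 1 - e^(-λx).
The median m satisfies F(m) = 0.5:
1 - e^(-λm) = 0.5
e^(-λm) = 0.5
λm = ln(2)
m = ln(2) / λ

Given m = 0.2415:
λ = ln(2) / 0.2415 = 0.693147 / 0.2415 = 2.8702

Verification: ln(2) / 2.8702 = 0.2415 ✓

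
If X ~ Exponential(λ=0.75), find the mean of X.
1.3333

We have X ~ Exponential(λ=0.75).

For an Exponential distribution with λ=0.75:
E[X] = 1.3333

This is the expected (average) value of X.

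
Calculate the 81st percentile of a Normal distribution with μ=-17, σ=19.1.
-0.2322

We have X ~ Normal(μ=-17, σ=19.1).

We want to find x such that P(X ≤ x) = 0.81.

This is the 81st percentile, which means 81% of values fall below this point.

Using the inverse CDF (quantile function):
x = F⁻¹(0.81) = -0.2322

Verification: P(X ≤ -0.2322) = 0.81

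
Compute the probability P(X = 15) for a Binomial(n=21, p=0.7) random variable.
0.187806

We have X ~ Binomial(n=21, p=0.7).

For a Binomial distribution, the PMF gives us the probability of each outcome.

Using the PMF formula:
P(X = 15) = 0.187806

Rounded to 4 decimal places: 0.1878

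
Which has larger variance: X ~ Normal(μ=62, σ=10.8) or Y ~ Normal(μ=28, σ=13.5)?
Y has larger variance (182.2500 > 116.6400)

Compute the variance for each distribution:

X ~ Normal(μ=62, σ=10.8):
Var(X) = 116.6400

Y ~ Normal(μ=28, σ=13.5):
Var(Y) = 182.2500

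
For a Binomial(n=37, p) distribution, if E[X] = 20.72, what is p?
p = 0.56

For a Binomial(n, p) distribution:
E[X] = n × p

Given n = 37 and E[X] = 20.72:
20.72 = 37 × p
p = 20.72 / 37 = 0.56

Verification: Binomial(37, 0.56) has E[X] = 20.72 ✓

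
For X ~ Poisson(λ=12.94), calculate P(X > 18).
0.067478

We have X ~ Poisson(λ=12.94).

P(X > 18) = 1 - P(X ≤ 18)
                = 1 - F(18)
                = 1 - 0.932522
                = 0.067478

So there's approximately a 6.7% chance that X exceeds 18.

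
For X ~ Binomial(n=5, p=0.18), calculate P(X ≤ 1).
0.777649

We have X ~ Binomial(n=5, p=0.18).

The CDF gives us P(X ≤ k).

Using the CDF:
P(X ≤ 1) = 0.777649

This means there's approximately a 77.8% chance that X is at most 1.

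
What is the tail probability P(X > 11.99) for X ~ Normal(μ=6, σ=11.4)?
0.299639

We have X ~ Normal(μ=6, σ=11.4).

P(X > 11.99) = 1 - P(X ≤ 11.99)
                = 1 - F(11.99)
                = 1 - 0.700361
                = 0.299639

So there's approximately a 30.0% chance that X exceeds 11.99.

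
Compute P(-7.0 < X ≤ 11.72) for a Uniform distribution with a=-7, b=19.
0.720000

We have X ~ Uniform(a=-7, b=19).

To find P(-7.0 < X ≤ 11.72), we use:
P(-7.0 < X ≤ 11.72) = P(X ≤ 11.72) - P(X ≤ -7.0)
                 = F(11.72) - F(-7.0)
                 = 0.720000 - 0.000000
                 = 0.720000

So there's approximately a 72.0% chance that X falls in this range.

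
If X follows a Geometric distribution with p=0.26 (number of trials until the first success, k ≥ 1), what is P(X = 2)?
0.192400

We have X ~ Geometric(p=0.26) (number of trials until the first success, k ≥ 1).

For a Geometric distribution, the PMF gives us the probability of each outcome.

Using the PMF formula:
P(X = 2) = 0.192400

Rounded to 4 decimal places: 0.1924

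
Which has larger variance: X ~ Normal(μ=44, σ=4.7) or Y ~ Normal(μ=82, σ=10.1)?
Y has larger variance (102.0100 > 22.0900)

Compute the variance for each distribution:

X ~ Normal(μ=44, σ=4.7):
Var(X) = 22.0900

Y ~ Normal(μ=82, σ=10.1):
Var(Y) = 102.0100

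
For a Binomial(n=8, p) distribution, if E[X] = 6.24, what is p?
p = 0.78

For a Binomial(n, p) distribution:
E[X] = n × p

Given n = 8 and E[X] = 6.24:
6.24 = 8 × p
p = 6.24 / 8 = 0.78

Verification: Binomial(8, 0.78) has E[X] = 6.24 ✓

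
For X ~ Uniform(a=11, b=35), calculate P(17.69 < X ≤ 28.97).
0.470000

We have X ~ Uniform(a=11, b=35).

To find P(17.69 < X ≤ 28.97), we use:
P(17.69 < X ≤ 28.97) = P(X ≤ 28.97) - P(X ≤ 17.69)
                 = F(28.97) - F(17.69)
                 = 0.748750 - 0.278750
                 = 0.470000

So there's approximately a 47.0% chance that X falls in this range.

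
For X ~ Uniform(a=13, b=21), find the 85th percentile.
19.8000

We have X ~ Uniform(a=13, b=21).

We want to find x such that P(X ≤ x) = 0.85.

This is the 85th percentile, which means 85% of values fall below this point.

Using the inverse CDF (quantile function):
x = F⁻¹(0.85) = 19.8000

Verification: P(X ≤ 19.8000) = 0.85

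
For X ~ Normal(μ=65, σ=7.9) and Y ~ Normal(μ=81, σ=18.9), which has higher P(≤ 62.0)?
X has higher probability (P(X ≤ 62.0) = 0.3521 > P(Y ≤ 62.0) = 0.1574)

Compute P(≤ 62.0) for each distribution:

X ~ Normal(μ=65, σ=7.9):
P(X ≤ 62.0) = 0.3521

Y ~ Normal(μ=81, σ=18.9):
P(Y ≤ 62.0) = 0.1574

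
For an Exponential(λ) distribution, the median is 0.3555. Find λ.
λ = 1.9498

For X ~ Exponential(λ), the CDF is F(x) = 1 - e^(-λx).
The median m satisfies F(m) = 0.5:
1 - e^(-λm) = 0.5
e^(-λm) = 0.5
λm = ln(2)
m = ln(2) / λ

Given m = 0.3555:
λ = ln(2) / 0.3555 = 0.693147 / 0.3555 = 1.9498

Verification: ln(2) / 1.9498 = 0.3555 ✓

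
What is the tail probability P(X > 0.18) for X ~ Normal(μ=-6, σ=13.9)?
0.328303

We have X ~ Normal(μ=-6, σ=13.9).

P(X > 0.18) = 1 - P(X ≤ 0.18)
                = 1 - F(0.18)
                = 1 - 0.671697
                = 0.328303

So there's approximately a 32.8% chance that X exceeds 0.18.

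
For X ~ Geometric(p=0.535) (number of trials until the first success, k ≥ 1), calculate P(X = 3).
0.115680

We have X ~ Geometric(p=0.535) (number of trials until the first success, k ≥ 1).

For a Geometric distribution, the PMF gives us the probability of each outcome.

Using the PMF formula:
P(X = 3) = 0.115680

Rounded to 4 decimal places: 0.1157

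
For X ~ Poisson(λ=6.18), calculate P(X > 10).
0.050508

We have X ~ Poisson(λ=6.18).

P(X > 10) = 1 - P(X ≤ 10)
                = 1 - F(10)
                = 1 - 0.949492
                = 0.050508

So there's approximately a 5.1% chance that X exceeds 10.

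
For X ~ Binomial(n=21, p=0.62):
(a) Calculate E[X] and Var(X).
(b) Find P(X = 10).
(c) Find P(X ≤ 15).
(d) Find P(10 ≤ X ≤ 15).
(a) E[X] = 13.0200, Var(X) = 4.9476
(b) P(X = 10) = 0.070626
(c) P(X ≤ 15) = 0.868825
(d) P(10 ≤ X ≤ 15) = 0.810127

We have X ~ Binomial(n=21, p=0.62).

(a) Moments:
E[X] = 13.0200
Var(X) = 4.9476
σ = √Var(X) = 2.2243

(b) Point probability using PMF:
P(X = 10) = 0.070626

(c) Cumulative probability using CDF:
P(X ≤ 15) = F(15) = 0.868825

(d) Range probability:
P(10 ≤ X ≤ 15) = P(X ≤ 15) - P(X ≤ 9)
                   = F(15) - F(9)
                   = 0.868825 - 0.058698
                   = 0.810127

This means approximately 81.0% of outcomes fall in the interval [10, 15].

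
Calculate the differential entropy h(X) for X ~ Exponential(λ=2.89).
-0.0613 nats

We have X ~ Exponential(λ=2.89).

The differential entropy measures the uncertainty or information content of the distribution.

For an Exponential distribution with λ=2.89:
h(X) = -0.0613 nats

(In bits, this would be -0.0884 bits.)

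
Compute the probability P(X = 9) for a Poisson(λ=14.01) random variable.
0.047175

We have X ~ Poisson(λ=14.01).

For a Poisson distribution, the PMF gives us the probability of each outcome.

Using the PMF formula:
P(X = 9) = 0.047175

Rounded to 4 decimal places: 0.0472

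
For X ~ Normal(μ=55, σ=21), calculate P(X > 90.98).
0.043326

We have X ~ Normal(μ=55, σ=21).

P(X > 90.98) = 1 - P(X ≤ 90.98)
                = 1 - F(90.98)
                = 1 - 0.956674
                = 0.043326

So there's approximately a 4.3% chance that X exceeds 90.98.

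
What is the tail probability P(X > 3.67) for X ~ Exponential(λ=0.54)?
0.137821

We have X ~ Exponential(λ=0.54).

P(X > 3.67) = 1 - P(X ≤ 3.67)
                = 1 - F(3.67)
                = 1 - 0.862179
                = 0.137821

So there's approximately a 13.8% chance that X exceeds 3.67.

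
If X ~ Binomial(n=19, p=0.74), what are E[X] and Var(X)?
E[X] = 14.0600, Var(X) = 3.6556

We have X ~ Binomial(n=19, p=0.74).

For a Binomial distribution with n=19, p=0.74:

Expected value:
E[X] = 14.0600

Variance:
Var(X) = 3.6556

Standard deviation:
σ = √Var(X) = 1.9120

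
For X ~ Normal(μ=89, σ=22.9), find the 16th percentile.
66.2269

We have X ~ Normal(μ=89, σ=22.9).

We want to find x such that P(X ≤ x) = 0.16.

This is the 16th percentile, which means 16% of values fall below this point.

Using the inverse CDF (quantile function):
x = F⁻¹(0.16) = 66.2269

Verification: P(X ≤ 66.2269) = 0.16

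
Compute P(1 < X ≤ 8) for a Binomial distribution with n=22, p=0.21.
0.934459

We have X ~ Binomial(n=22, p=0.21).

To find P(1 < X ≤ 8), we use:
P(1 < X ≤ 8) = P(X ≤ 8) - P(X ≤ 1)
                 = F(8) - F(1)
                 = 0.972774 - 0.038315
                 = 0.934459

So there's approximately a 93.4% chance that X falls in this range.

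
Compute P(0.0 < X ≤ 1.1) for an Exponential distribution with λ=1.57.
0.822183

We have X ~ Exponential(λ=1.57).

To find P(0.0 < X ≤ 1.1), we use:
P(0.0 < X ≤ 1.1) = P(X ≤ 1.1) - P(X ≤ 0.0)
                 = F(1.1) - F(0.0)
                 = 0.822183 - 0.000000
                 = 0.822183

So there's approximately a 82.2% chance that X falls in this range.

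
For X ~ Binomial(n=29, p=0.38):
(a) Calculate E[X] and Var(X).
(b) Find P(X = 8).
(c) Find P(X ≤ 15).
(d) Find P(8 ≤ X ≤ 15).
(a) E[X] = 11.0200, Var(X) = 6.8324
(b) P(X = 8) = 0.081502
(c) P(X ≤ 15) = 0.954942
(d) P(8 ≤ X ≤ 15) = 0.868619

We have X ~ Binomial(n=29, p=0.38).

(a) Moments:
E[X] = 11.0200
Var(X) = 6.8324
σ = √Var(X) = 2.6139

(b) Point probability using PMF:
P(X = 8) = 0.081502

(c) Cumulative probability using CDF:
P(X ≤ 15) = F(15) = 0.954942

(d) Range probability:
P(8 ≤ X ≤ 15) = P(X ≤ 15) - P(X ≤ 7)
                   = F(15) - F(7)
                   = 0.954942 - 0.086323
                   = 0.868619

This means approximately 86.9% of outcomes fall in the interval [8, 15].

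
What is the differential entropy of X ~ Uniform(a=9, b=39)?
3.4012 nats

We have X ~ Uniform(a=9, b=39).

The differential entropy measures the uncertainty or information content of the distribution.

For a Uniform distribution with a=9, b=39:
h(X) = 3.4012 nats

(In bits, this would be 4.9069 bits.)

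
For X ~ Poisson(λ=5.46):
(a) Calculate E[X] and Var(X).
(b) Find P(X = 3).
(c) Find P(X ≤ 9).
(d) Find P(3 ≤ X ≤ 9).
(a) E[X] = 5.4600, Var(X) = 5.4600
(b) P(X = 3) = 0.115393
(c) P(X ≤ 9) = 0.948271
(d) P(3 ≤ X ≤ 9) = 0.857390

We have X ~ Poisson(λ=5.46).

(a) Moments:
E[X] = 5.4600
Var(X) = 5.4600
σ = √Var(X) = 2.3367

(b) Point probability using PMF:
P(X = 3) = 0.115393

(c) Cumulative probability using CDF:
P(X ≤ 9) = F(9) = 0.948271

(d) Range probability:
P(3 ≤ X ≤ 9) = P(X ≤ 9) - P(X ≤ 2)
                   = F(9) - F(2)
                   = 0.948271 - 0.090881
                   = 0.857390

This means approximately 85.7% of outcomes fall in the interval [3, 9].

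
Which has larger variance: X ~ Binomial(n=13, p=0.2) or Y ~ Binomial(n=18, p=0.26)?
Y has larger variance (3.4632 > 2.0800)

Compute the variance for each distribution:

X ~ Binomial(n=13, p=0.2):
Var(X) = 2.0800

Y ~ Binomial(n=18, p=0.26):
Var(Y) = 3.4632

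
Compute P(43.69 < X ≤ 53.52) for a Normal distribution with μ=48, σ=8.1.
0.454888

We have X ~ Normal(μ=48, σ=8.1).

To find P(43.69 < X ≤ 53.52), we use:
P(43.69 < X ≤ 53.52) = P(X ≤ 53.52) - P(X ≤ 43.69)
                 = F(53.52) - F(43.69)
                 = 0.752217 - 0.297329
                 = 0.454888

So there's approximately a 45.5% chance that X falls in this range.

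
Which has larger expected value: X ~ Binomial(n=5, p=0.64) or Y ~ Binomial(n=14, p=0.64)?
Y has larger mean (8.9600 > 3.2000)

Compute the expected value for each distribution:

X ~ Binomial(n=5, p=0.64):
E[X] = 3.2000

Y ~ Binomial(n=14, p=0.64):
E[Y] = 8.9600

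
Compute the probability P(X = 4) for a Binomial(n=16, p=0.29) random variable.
0.211234

We have X ~ Binomial(n=16, p=0.29).

For a Binomial distribution, the PMF gives us the probability of each outcome.

Using the PMF formula:
P(X = 4) = 0.211234

Rounded to 4 decimal places: 0.2112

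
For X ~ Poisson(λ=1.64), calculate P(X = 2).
0.260864

We have X ~ Poisson(λ=1.64).

For a Poisson distribution, the PMF gives us the probability of each outcome.

Using the PMF formula:
P(X = 2) = 0.260864

Rounded to 4 decimal places: 0.2609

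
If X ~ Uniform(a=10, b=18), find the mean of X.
14.0000

We have X ~ Uniform(a=10, b=18).

For a Uniform distribution with a=10, b=18:
E[X] = 14.0000

This is the expected (average) value of X.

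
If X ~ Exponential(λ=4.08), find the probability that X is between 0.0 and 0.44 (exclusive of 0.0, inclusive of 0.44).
0.833906

We have X ~ Exponential(λ=4.08).

To find P(0.0 < X ≤ 0.44), we use:
P(0.0 < X ≤ 0.44) = P(X ≤ 0.44) - P(X ≤ 0.0)
                 = F(0.44) - F(0.0)
                 = 0.833906 - 0.000000
                 = 0.833906

So there's approximately a 83.4% chance that X falls in this range.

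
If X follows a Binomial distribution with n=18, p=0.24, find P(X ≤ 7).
0.954220

We have X ~ Binomial(n=18, p=0.24).

The CDF gives us P(X ≤ k).

Using the CDF:
P(X ≤ 7) = 0.954220

This means there's approximately a 95.4% chance that X is at most 7.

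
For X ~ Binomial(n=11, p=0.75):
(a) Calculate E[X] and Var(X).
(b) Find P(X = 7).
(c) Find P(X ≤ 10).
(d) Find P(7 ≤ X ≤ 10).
(a) E[X] = 8.2500, Var(X) = 2.0625
(b) P(X = 7) = 0.172069
(c) P(X ≤ 10) = 0.957765
(d) P(7 ≤ X ≤ 10) = 0.843138

We have X ~ Binomial(n=11, p=0.75).

(a) Moments:
E[X] = 8.2500
Var(X) = 2.0625
σ = √Var(X) = 1.4361

(b) Point probability using PMF:
P(X = 7) = 0.172069

(c) Cumulative probability using CDF:
P(X ≤ 10) = F(10) = 0.957765

(d) Range probability:
P(7 ≤ X ≤ 10) = P(X ≤ 10) - P(X ≤ 6)
                   = F(10) - F(6)
                   = 0.957765 - 0.114626
                   = 0.843138

This means approximately 84.3% of outcomes fall in the interval [7, 10].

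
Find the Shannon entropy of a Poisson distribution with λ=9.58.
2.5395 nats

We have X ~ Poisson(λ=9.58).

The Shannon entropy measures the uncertainty or information content of the distribution.

For a Poisson distribution with λ=9.58:
H(X) = 2.5395 nats

(In bits, this would be 3.6638 bits.)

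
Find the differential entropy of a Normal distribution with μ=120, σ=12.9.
3.9762 nats

We have X ~ Normal(μ=120, σ=12.9).

The differential entropy measures the uncertainty or information content of the distribution.

For a Normal distribution with μ=120, σ=12.9:
h(X) = 3.9762 nats

(In bits, this would be 5.7364 bits.)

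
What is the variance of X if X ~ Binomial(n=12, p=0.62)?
2.8272

We have X ~ Binomial(n=12, p=0.62).

For a Binomial distribution with n=12, p=0.62:
Var(X) = 2.8272

The variance measures the spread of the distribution around the mean.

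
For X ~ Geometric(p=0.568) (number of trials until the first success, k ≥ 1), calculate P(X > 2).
0.186624

We have X ~ Geometric(p=0.568) (number of trials until the first success, k ≥ 1).

P(X > 2) = 1 - P(X ≤ 2)
                = 1 - F(2)
                = 1 - 0.813376
                = 0.186624

So there's approximately a 18.7% chance that X exceeds 2.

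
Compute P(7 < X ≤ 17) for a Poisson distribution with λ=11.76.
0.845252

We have X ~ Poisson(λ=11.76).

To find P(7 < X ≤ 17), we use:
P(7 < X ≤ 17) = P(X ≤ 17) - P(X ≤ 7)
                 = F(17) - F(7)
                 = 0.945777 - 0.100525
                 = 0.845252

So there's approximately a 84.5% chance that X falls in this range.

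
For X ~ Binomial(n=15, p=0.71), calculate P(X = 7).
0.029278

We have X ~ Binomial(n=15, p=0.71).

For a Binomial distribution, the PMF gives us the probability of each outcome.

Using the PMF formula:
P(X = 7) = 0.029278

Rounded to 4 decimal places: 0.0293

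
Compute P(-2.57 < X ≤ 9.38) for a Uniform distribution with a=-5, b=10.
0.796667

We have X ~ Uniform(a=-5, b=10).

To find P(-2.57 < X ≤ 9.38), we use:
P(-2.57 < X ≤ 9.38) = P(X ≤ 9.38) - P(X ≤ -2.57)
                 = F(9.38) - F(-2.57)
                 = 0.958667 - 0.162000
                 = 0.796667

So there's approximately a 79.7% chance that X falls in this range.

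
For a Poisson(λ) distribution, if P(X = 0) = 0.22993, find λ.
λ = 1.4700

For a Poisson(λ) distribution, the PMF at 0 is:
P(X = 0) = λ^0 e^(-λ) / 0! = e^(-λ)

Given P(X = 0) = 0.22993:
e^(-λ) = 0.22993
-λ = ln(0.22993)
λ = -ln(0.22993) = 1.4700

Verification: e^(-1.4700) = 0.22993 ✓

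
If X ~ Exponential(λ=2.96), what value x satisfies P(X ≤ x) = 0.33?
0.1353

We have X ~ Exponential(λ=2.96).

We want to find x such that P(X ≤ x) = 0.33.

This is the 33rd percentile, which means 33% of values fall below this point.

Using the inverse CDF (quantile function):
x = F⁻¹(0.33) = 0.1353

Verification: P(X ≤ 0.1353) = 0.33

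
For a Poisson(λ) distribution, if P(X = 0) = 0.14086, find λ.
λ = 1.9600

For a Poisson(λ) distribution, the PMF at 0 is:
P(X = 0) = λ^0 e^(-λ) / 0! = e^(-λ)

Given P(X = 0) = 0.14086:
e^(-λ) = 0.14086
-λ = ln(0.14086)
λ = -ln(0.14086) = 1.9600

Verification: e^(-1.9600) = 0.14086 ✓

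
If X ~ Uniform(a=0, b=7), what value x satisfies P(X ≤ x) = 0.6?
4.2000

We have X ~ Uniform(a=0, b=7).

We want to find x such that P(X ≤ x) = 0.6.

This is the 60th percentile, which means 60% of values fall below this point.

Using the inverse CDF (quantile function):
x = F⁻¹(0.6) = 4.2000

Verification: P(X ≤ 4.2000) = 0.6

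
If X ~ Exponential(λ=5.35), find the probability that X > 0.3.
0.200890

We have X ~ Exponential(λ=5.35).

P(X > 0.3) = 1 - P(X ≤ 0.3)
                = 1 - F(0.3)
                = 1 - 0.799110
                = 0.200890

So there's approximately a 20.1% chance that X exceeds 0.3.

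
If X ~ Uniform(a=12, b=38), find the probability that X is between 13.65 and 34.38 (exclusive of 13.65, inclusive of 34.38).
0.797308

We have X ~ Uniform(a=12, b=38).

To find P(13.65 < X ≤ 34.38), we use:
P(13.65 < X ≤ 34.38) = P(X ≤ 34.38) - P(X ≤ 13.65)
                 = F(34.38) - F(13.65)
                 = 0.860769 - 0.063462
                 = 0.797308

So there's approximately a 79.7% chance that X falls in this range.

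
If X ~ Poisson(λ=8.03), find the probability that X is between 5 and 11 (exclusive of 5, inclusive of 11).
0.697395

We have X ~ Poisson(λ=8.03).

To find P(5 < X ≤ 11), we use:
P(5 < X ≤ 11) = P(X ≤ 11) - P(X ≤ 5)
                 = F(11) - F(5)
                 = 0.885898 - 0.188503
                 = 0.697395

So there's approximately a 69.7% chance that X falls in this range.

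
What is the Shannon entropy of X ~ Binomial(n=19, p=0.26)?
2.0604 nats

We have X ~ Binomial(n=19, p=0.26).

The Shannon entropy measures the uncertainty or information content of the distribution.

For a Binomial distribution with n=19, p=0.26:
H(X) = 2.0604 nats

(In bits, this would be 2.9726 bits.)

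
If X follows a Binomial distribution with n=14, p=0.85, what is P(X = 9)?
0.035212

We have X ~ Binomial(n=14, p=0.85).

For a Binomial distribution, the PMF gives us the probability of each outcome.

Using the PMF formula:
P(X = 9) = 0.035212

Rounded to 4 decimal places: 0.0352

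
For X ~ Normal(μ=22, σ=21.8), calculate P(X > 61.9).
0.033604

We have X ~ Normal(μ=22, σ=21.8).

P(X > 61.9) = 1 - P(X ≤ 61.9)
                = 1 - F(61.9)
                = 1 - 0.966396
                = 0.033604

So there's approximately a 3.4% chance that X exceeds 61.9.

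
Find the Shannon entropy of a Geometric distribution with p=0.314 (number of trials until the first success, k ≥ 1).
1.9817 nats

We have X ~ Geometric(p=0.314) (number of trials until the first success, k ≥ 1).

The Shannon entropy measures the uncertainty or information content of the distribution.

For a Geometric distribution with p=0.314 (number of trials until the first success, k ≥ 1):
H(X) = 1.9817 nats

(In bits, this would be 2.8590 bits.)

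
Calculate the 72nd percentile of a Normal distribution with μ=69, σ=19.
80.0740

We have X ~ Normal(μ=69, σ=19).

We want to find x such that P(X ≤ x) = 0.72.

This is the 72nd percentile, which means 72% of values fall below this point.

Using the inverse CDF (quantile function):
x = F⁻¹(0.72) = 80.0740

Verification: P(X ≤ 80.0740) = 0.72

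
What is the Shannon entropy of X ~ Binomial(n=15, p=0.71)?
1.9762 nats

We have X ~ Binomial(n=15, p=0.71).

The Shannon entropy measures the uncertainty or information content of the distribution.

For a Binomial distribution with n=15, p=0.71:
H(X) = 1.9762 nats

(In bits, this would be 2.8511 bits.)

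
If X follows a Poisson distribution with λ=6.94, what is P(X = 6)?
0.150252

We have X ~ Poisson(λ=6.94).

For a Poisson distribution, the PMF gives us the probability of each outcome.

Using the PMF formula:
P(X = 6) = 0.150252

Rounded to 4 decimal places: 0.1503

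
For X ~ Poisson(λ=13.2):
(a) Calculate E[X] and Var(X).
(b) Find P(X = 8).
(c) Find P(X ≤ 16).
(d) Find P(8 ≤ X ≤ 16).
(a) E[X] = 13.2000, Var(X) = 13.2000
(b) P(X = 8) = 0.042304
(c) P(X ≤ 16) = 0.820788
(d) P(8 ≤ X ≤ 16) = 0.772135

We have X ~ Poisson(λ=13.2).

(a) Moments:
E[X] = 13.2000
Var(X) = 13.2000
σ = √Var(X) = 3.6332

(b) Point probability using PMF:
P(X = 8) = 0.042304

(c) Cumulative probability using CDF:
P(X ≤ 16) = F(16) = 0.820788

(d) Range probability:
P(8 ≤ X ≤ 16) = P(X ≤ 16) - P(X ≤ 7)
                   = F(16) - F(7)
                   = 0.820788 - 0.048653
                   = 0.772135

This means approximately 77.2% of outcomes fall in the interval [8, 16].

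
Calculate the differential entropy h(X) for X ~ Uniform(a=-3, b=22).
3.2189 nats

We have X ~ Uniform(a=-3, b=22).

The differential entropy measures the uncertainty or information content of the distribution.

For a Uniform distribution with a=-3, b=22:
h(X) = 3.2189 nats

(In bits, this would be 4.6439 bits.)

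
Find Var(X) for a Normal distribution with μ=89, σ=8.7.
75.6900

We have X ~ Normal(μ=89, σ=8.7).

For a Normal distribution with μ=89, σ=8.7:
Var(X) = 75.6900

The variance measures the spread of the distribution around the mean.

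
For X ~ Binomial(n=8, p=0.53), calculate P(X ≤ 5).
0.812514

We have X ~ Binomial(n=8, p=0.53).

The CDF gives us P(X ≤ k).

Using the CDF:
P(X ≤ 5) = 0.812514

This means there's approximately a 81.3% chance that X is at most 5.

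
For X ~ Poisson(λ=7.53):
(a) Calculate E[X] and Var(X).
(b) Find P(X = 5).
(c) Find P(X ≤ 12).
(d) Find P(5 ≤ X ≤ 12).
(a) E[X] = 7.5300, Var(X) = 7.5300
(b) P(X = 5) = 0.108282
(c) P(X ≤ 12) = 0.956227
(d) P(5 ≤ X ≤ 12) = 0.826337

We have X ~ Poisson(λ=7.53).

(a) Moments:
E[X] = 7.5300
Var(X) = 7.5300
σ = √Var(X) = 2.7441

(b) Point probability using PMF:
P(X = 5) = 0.108282

(c) Cumulative probability using CDF:
P(X ≤ 12) = F(12) = 0.956227

(d) Range probability:
P(5 ≤ X ≤ 12) = P(X ≤ 12) - P(X ≤ 4)
                   = F(12) - F(4)
                   = 0.956227 - 0.129890
                   = 0.826337

This means approximately 82.6% of outcomes fall in the interval [5, 12].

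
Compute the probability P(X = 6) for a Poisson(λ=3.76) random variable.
0.091379

We have X ~ Poisson(λ=3.76).

For a Poisson distribution, the PMF gives us the probability of each outcome.

Using the PMF formula:
P(X = 6) = 0.091379

Rounded to 4 decimal places: 0.0914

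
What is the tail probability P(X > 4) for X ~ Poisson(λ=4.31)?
0.431494

We have X ~ Poisson(λ=4.31).

P(X > 4) = 1 - P(X ≤ 4)
                = 1 - F(4)
                = 1 - 0.568506
                = 0.431494

So there's approximately a 43.1% chance that X exceeds 4.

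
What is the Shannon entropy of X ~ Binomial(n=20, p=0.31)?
2.1422 nats

We have X ~ Binomial(n=20, p=0.31).

The Shannon entropy measures the uncertainty or information content of the distribution.

For a Binomial distribution with n=20, p=0.31:
H(X) = 2.1422 nats

(In bits, this would be 3.0905 bits.)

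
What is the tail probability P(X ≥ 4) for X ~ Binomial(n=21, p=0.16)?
0.439564

We have X ~ Binomial(n=21, p=0.16).

For discrete distributions, P(X ≥ 4) = 1 - P(X ≤ 3).

P(X ≤ 3) = 0.560436
P(X ≥ 4) = 1 - 0.560436 = 0.439564

So there's approximately a 44.0% chance that X is at least 4.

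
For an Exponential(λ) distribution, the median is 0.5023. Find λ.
λ = 1.3799

For X ~ Exponential(λ), the CDF is F(x) = 1 - e^(-λx).
The median m satisfies F(m) = 0.5:
1 - e^(-λm) = 0.5
e^(-λm) = 0.5
λm = ln(2)
m = ln(2) / λ

Given m = 0.5023:
λ = ln(2) / 0.5023 = 0.693147 / 0.5023 = 1.3799

Verification: ln(2) / 1.3799 = 0.5023 ✓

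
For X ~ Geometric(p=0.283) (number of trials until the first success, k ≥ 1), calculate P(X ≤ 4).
0.735713

We have X ~ Geometric(p=0.283) (number of trials until the first success, k ≥ 1).

The CDF gives us P(X ≤ k).

Using the CDF:
P(X ≤ 4) = 0.735713

This means there's approximately a 73.6% chance that X is at most 4.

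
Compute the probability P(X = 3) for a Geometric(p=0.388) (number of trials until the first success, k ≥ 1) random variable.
0.145323

We have X ~ Geometric(p=0.388) (number of trials until the first success, k ≥ 1).

For a Geometric distribution, the PMF gives us the probability of each outcome.

Using the PMF formula:
P(X = 3) = 0.145323

Rounded to 4 decimal places: 0.1453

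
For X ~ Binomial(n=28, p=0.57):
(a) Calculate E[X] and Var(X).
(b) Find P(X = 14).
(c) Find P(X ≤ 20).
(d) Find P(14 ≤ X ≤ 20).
(a) E[X] = 15.9600, Var(X) = 6.8628
(b) P(X = 14) = 0.113274
(c) P(X ≤ 20) = 0.961098
(d) P(14 ≤ X ≤ 20) = 0.787440

We have X ~ Binomial(n=28, p=0.57).

(a) Moments:
E[X] = 15.9600
Var(X) = 6.8628
σ = √Var(X) = 2.6197

(b) Point probability using PMF:
P(X = 14) = 0.113274

(c) Cumulative probability using CDF:
P(X ≤ 20) = F(20) = 0.961098

(d) Range probability:
P(14 ≤ X ≤ 20) = P(X ≤ 20) - P(X ≤ 13)
                   = F(20) - F(13)
                   = 0.961098 - 0.173658
                   = 0.787440

This means approximately 78.7% of outcomes fall in the interval [14, 20].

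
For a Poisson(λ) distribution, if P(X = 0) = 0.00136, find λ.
λ = 6.6003

For a Poisson(λ) distribution, the PMF at 0 is:
P(X = 0) = λ^0 e^(-λ) / 0! = e^(-λ)

Given P(X = 0) = 0.00136:
e^(-λ) = 0.00136
-λ = ln(0.00136)
λ = -ln(0.00136) = 6.6003

Verification: e^(-6.6003) = 0.00136 ✓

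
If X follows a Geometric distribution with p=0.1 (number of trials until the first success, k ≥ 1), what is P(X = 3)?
0.081000

We have X ~ Geometric(p=0.1) (number of trials until the first success, k ≥ 1).

For a Geometric distribution, the PMF gives us the probability of each outcome.

Using the PMF formula:
P(X = 3) = 0.081000

Rounded to 4 decimal places: 0.0810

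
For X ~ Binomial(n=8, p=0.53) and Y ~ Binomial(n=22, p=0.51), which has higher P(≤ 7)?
X has higher probability (P(X ≤ 7) = 0.9938 > P(Y ≤ 7) = 0.0555)

Compute P(≤ 7) for each distribution:

X ~ Binomial(n=8, p=0.53):
P(X ≤ 7) = 0.9938

Y ~ Binomial(n=22, p=0.51):
P(Y ≤ 7) = 0.0555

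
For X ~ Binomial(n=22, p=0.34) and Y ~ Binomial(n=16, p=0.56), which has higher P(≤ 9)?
X has higher probability (P(X ≤ 9) = 0.8195 > P(Y ≤ 9) = 0.6029)

Compute P(≤ 9) for each distribution:

X ~ Binomial(n=22, p=0.34):
P(X ≤ 9) = 0.8195

Y ~ Binomial(n=16, p=0.56):
P(Y ≤ 9) = 0.6029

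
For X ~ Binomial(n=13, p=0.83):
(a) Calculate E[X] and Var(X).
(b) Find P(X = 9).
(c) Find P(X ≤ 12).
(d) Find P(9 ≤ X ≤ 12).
(a) E[X] = 10.7900, Var(X) = 1.8343
(b) P(X = 9) = 0.111636
(c) P(X ≤ 12) = 0.911281
(d) P(9 ≤ X ≤ 12) = 0.856185

We have X ~ Binomial(n=13, p=0.83).

(a) Moments:
E[X] = 10.7900
Var(X) = 1.8343
σ = √Var(X) = 1.3544

(b) Point probability using PMF:
P(X = 9) = 0.111636

(c) Cumulative probability using CDF:
P(X ≤ 12) = F(12) = 0.911281

(d) Range probability:
P(9 ≤ X ≤ 12) = P(X ≤ 12) - P(X ≤ 8)
                   = F(12) - F(8)
                   = 0.911281 - 0.055097
                   = 0.856185

This means approximately 85.6% of outcomes fall in the interval [9, 12].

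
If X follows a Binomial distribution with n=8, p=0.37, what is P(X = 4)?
0.206665

We have X ~ Binomial(n=8, p=0.37).

For a Binomial distribution, the PMF gives us the probability of each outcome.

Using the PMF formula:
P(X = 4) = 0.206665

Rounded to 4 decimal places: 0.2067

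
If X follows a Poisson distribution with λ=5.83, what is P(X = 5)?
0.164902

We have X ~ Poisson(λ=5.83).

For a Poisson distribution, the PMF gives us the probability of each outcome.

Using the PMF formula:
P(X = 5) = 0.164902

Rounded to 4 decimal places: 0.1649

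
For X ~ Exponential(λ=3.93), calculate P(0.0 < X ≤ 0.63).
0.915913

We have X ~ Exponential(λ=3.93).

To find P(0.0 < X ≤ 0.63), we use:
P(0.0 < X ≤ 0.63) = P(X ≤ 0.63) - P(X ≤ 0.0)
                 = F(0.63) - F(0.0)
                 = 0.915913 - 0.000000
                 = 0.915913

So there's approximately a 91.6% chance that X falls in this range.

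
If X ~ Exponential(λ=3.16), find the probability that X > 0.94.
0.051283

We have X ~ Exponential(λ=3.16).

P(X > 0.94) = 1 - P(X ≤ 0.94)
                = 1 - F(0.94)
                = 1 - 0.948717
                = 0.051283

So there's approximately a 5.1% chance that X exceeds 0.94.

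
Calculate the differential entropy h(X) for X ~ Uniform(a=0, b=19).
2.9444 nats

We have X ~ Uniform(a=0, b=19).

The differential entropy measures the uncertainty or information content of the distribution.

For a Uniform distribution with a=0, b=19:
h(X) = 2.9444 nats

(In bits, this would be 4.2479 bits.)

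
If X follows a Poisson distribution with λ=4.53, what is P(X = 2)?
0.110615

We have X ~ Poisson(λ=4.53).

For a Poisson distribution, the PMF gives us the probability of each outcome.

Using the PMF formula:
P(X = 2) = 0.110615

Rounded to 4 decimal places: 0.1106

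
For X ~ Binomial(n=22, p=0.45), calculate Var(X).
5.4450

We have X ~ Binomial(n=22, p=0.45).

For a Binomial distribution with n=22, p=0.45:
Var(X) = 5.4450

The variance measures the spread of the distribution around the mean.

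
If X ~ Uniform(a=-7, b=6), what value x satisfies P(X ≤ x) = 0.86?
4.1800

We have X ~ Uniform(a=-7, b=6).

We want to find x such that P(X ≤ x) = 0.86.

This is the 86th percentile, which means 86% of values fall below this point.

Using the inverse CDF (quantile function):
x = F⁻¹(0.86) = 4.1800

Verification: P(X ≤ 4.1800) = 0.86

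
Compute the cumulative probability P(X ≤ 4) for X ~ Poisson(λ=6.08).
0.274491

We have X ~ Poisson(λ=6.08).

The CDF gives us P(X ≤ k).

Using the CDF:
P(X ≤ 4) = 0.274491

This means there's approximately a 27.4% chance that X is at most 4.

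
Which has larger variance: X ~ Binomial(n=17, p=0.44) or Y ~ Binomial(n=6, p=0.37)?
X has larger variance (4.1888 > 1.3986)

Compute the variance for each distribution:

X ~ Binomial(n=17, p=0.44):
Var(X) = 4.1888

Y ~ Binomial(n=6, p=0.37):
Var(Y) = 1.3986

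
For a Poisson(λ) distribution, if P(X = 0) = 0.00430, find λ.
λ = 5.4491

For a Poisson(λ) distribution, the PMF at 0 is:
P(X = 0) = λ^0 e^(-λ) / 0! = e^(-λ)

Given P(X = 0) = 0.00430:
e^(-λ) = 0.00430
-λ = ln(0.00430)
λ = -ln(0.00430) = 5.4491

Verification: e^(-5.4491) = 0.00430 ✓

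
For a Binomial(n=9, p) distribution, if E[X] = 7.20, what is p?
p = 0.8

For a Binomial(n, p) distribution:
E[X] = n × p

Given n = 9 and E[X] = 7.20:
7.20 = 9 × p
p = 7.20 / 9 = 0.8

Verification: Binomial(9, 0.8) has E[X] = 7.20 ✓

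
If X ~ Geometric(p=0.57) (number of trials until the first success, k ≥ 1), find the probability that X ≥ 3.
0.184900

We have X ~ Geometric(p=0.57) (number of trials until the first success, k ≥ 1).

For discrete distributions, P(X ≥ 3) = 1 - P(X ≤ 2).

P(X ≤ 2) = 0.815100
P(X ≥ 3) = 1 - 0.815100 = 0.184900

So there's approximately a 18.5% chance that X is at least 3.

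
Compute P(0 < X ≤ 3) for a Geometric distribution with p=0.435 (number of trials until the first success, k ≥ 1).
0.819638

We have X ~ Geometric(p=0.435) (number of trials until the first success, k ≥ 1).

To find P(0 < X ≤ 3), we use:
P(0 < X ≤ 3) = P(X ≤ 3) - P(X ≤ 0)
                 = F(3) - F(0)
                 = 0.819638 - 0.000000
                 = 0.819638

So there's approximately a 82.0% chance that X falls in this range.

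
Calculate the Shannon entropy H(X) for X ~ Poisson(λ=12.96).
2.6932 nats

We have X ~ Poisson(λ=12.96).

The Shannon entropy measures the uncertainty or information content of the distribution.

For a Poisson distribution with λ=12.96:
H(X) = 2.6932 nats

(In bits, this would be 3.8854 bits.)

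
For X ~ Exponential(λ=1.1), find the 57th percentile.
0.7672

We have X ~ Exponential(λ=1.1).

We want to find x such that P(X ≤ x) = 0.57.

This is the 57th percentile, which means 57% of values fall below this point.

Using the inverse CDF (quantile function):
x = F⁻¹(0.57) = 0.7672

Verification: P(X ≤ 0.7672) = 0.57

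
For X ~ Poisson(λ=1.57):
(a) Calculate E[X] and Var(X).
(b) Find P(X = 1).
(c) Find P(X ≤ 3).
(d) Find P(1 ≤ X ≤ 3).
(a) E[X] = 1.5700, Var(X) = 1.5700
(b) P(X = 1) = 0.326631
(c) P(X ≤ 3) = 0.925267
(d) P(1 ≤ X ≤ 3) = 0.717222

We have X ~ Poisson(λ=1.57).

(a) Moments:
E[X] = 1.5700
Var(X) = 1.5700
σ = √Var(X) = 1.2530

(b) Point probability using PMF:
P(X = 1) = 0.326631

(c) Cumulative probability using CDF:
P(X ≤ 3) = F(3) = 0.925267

(d) Range probability:
P(1 ≤ X ≤ 3) = P(X ≤ 3) - P(X ≤ 0)
                   = F(3) - F(0)
                   = 0.925267 - 0.208045
                   = 0.717222

This means approximately 71.7% of outcomes fall in the interval [1, 3].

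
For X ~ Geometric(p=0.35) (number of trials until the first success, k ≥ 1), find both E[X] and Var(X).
E[X] = 2.8571, Var(X) = 5.3061

We have X ~ Geometric(p=0.35) (number of trials until the first success, k ≥ 1).

For a Geometric distribution with p=0.35 (number of trials until the first success, k ≥ 1):

Expected value:
E[X] = 2.8571

Variance:
Var(X) = 5.3061

Standard deviation:
σ = √Var(X) = 2.3035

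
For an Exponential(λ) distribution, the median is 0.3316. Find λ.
λ = 2.0903

For X ~ Exponential(λ), the CDF is F(x) = 1 - e^(-λx).
The median m satisfies F(m) = 0.5:
1 - e^(-λm) = 0.5
e^(-λm) = 0.5
λm = ln(2)
m = ln(2) / λ

Given m = 0.3316:
λ = ln(2) / 0.3316 = 0.693147 / 0.3316 = 2.0903

Verification: ln(2) / 2.0903 = 0.3316 ✓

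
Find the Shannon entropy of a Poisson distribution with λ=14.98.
2.7665 nats

We have X ~ Poisson(λ=14.98).

The Shannon entropy measures the uncertainty or information content of the distribution.

For a Poisson distribution with λ=14.98:
H(X) = 2.7665 nats

(In bits, this would be 3.9913 bits.)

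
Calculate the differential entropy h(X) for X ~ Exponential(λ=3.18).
-0.1569 nats

We have X ~ Exponential(λ=3.18).

The differential entropy measures the uncertainty or information content of the distribution.

For an Exponential distribution with λ=3.18:
h(X) = -0.1569 nats

(In bits, this would be -0.2263 bits.)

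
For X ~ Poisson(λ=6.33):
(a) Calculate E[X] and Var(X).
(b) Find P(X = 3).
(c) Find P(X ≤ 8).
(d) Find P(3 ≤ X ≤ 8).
(a) E[X] = 6.3300, Var(X) = 6.3300
(b) P(X = 3) = 0.075331
(c) P(X ≤ 8) = 0.811362
(d) P(3 ≤ X ≤ 8) = 0.762598

We have X ~ Poisson(λ=6.33).

(a) Moments:
E[X] = 6.3300
Var(X) = 6.3300
σ = √Var(X) = 2.5159

(b) Point probability using PMF:
P(X = 3) = 0.075331

(c) Cumulative probability using CDF:
P(X ≤ 8) = F(8) = 0.811362

(d) Range probability:
P(3 ≤ X ≤ 8) = P(X ≤ 8) - P(X ≤ 2)
                   = F(8) - F(2)
                   = 0.811362 - 0.048764
                   = 0.762598

This means approximately 76.3% of outcomes fall in the interval [3, 8].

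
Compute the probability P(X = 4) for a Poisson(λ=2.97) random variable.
0.166326

We have X ~ Poisson(λ=2.97).

For a Poisson distribution, the PMF gives us the probability of each outcome.

Using the PMF formula:
P(X = 4) = 0.166326

Rounded to 4 decimal places: 0.1663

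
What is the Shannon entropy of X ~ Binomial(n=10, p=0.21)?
1.6432 nats

We have X ~ Binomial(n=10, p=0.21).

The Shannon entropy measures the uncertainty or information content of the distribution.

For a Binomial distribution with n=10, p=0.21:
H(X) = 1.6432 nats

(In bits, this would be 2.3707 bits.)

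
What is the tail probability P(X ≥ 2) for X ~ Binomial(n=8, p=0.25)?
0.632919

We have X ~ Binomial(n=8, p=0.25).

For discrete distributions, P(X ≥ 2) = 1 - P(X ≤ 1).

P(X ≤ 1) = 0.367081
P(X ≥ 2) = 1 - 0.367081 = 0.632919

So there's approximately a 63.3% chance that X is at least 2.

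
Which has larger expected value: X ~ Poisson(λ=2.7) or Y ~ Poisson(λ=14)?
Y has larger mean (14.0000 > 2.7000)

Compute the expected value for each distribution:

X ~ Poisson(λ=2.7):
E[X] = 2.7000

Y ~ Poisson(λ=14):
E[Y] = 14.0000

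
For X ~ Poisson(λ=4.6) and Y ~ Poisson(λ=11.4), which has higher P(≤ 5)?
X has higher probability (P(X ≤ 5) = 0.6858 > P(Y ≤ 5) = 0.0295)

Compute P(≤ 5) for each distribution:

X ~ Poisson(λ=4.6):
P(X ≤ 5) = 0.6858

Y ~ Poisson(λ=11.4):
P(Y ≤ 5) = 0.0295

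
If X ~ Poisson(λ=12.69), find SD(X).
3.5623

We have X ~ Poisson(λ=12.69).

For a Poisson distribution with λ=12.69:
σ = √Var(X) = 3.5623

The standard deviation is the square root of the variance.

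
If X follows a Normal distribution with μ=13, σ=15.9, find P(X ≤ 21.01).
0.692790

We have X ~ Normal(μ=13, σ=15.9).

The CDF gives us P(X ≤ k).

Using the CDF:
P(X ≤ 21.01) = 0.692790

This means there's approximately a 69.3% chance that X is at most 21.01.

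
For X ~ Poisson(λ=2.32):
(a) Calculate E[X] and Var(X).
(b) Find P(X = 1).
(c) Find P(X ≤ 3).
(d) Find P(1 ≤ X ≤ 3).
(a) E[X] = 2.3200, Var(X) = 2.3200
(b) P(X = 1) = 0.227995
(c) P(X ≤ 3) = 0.795269
(d) P(1 ≤ X ≤ 3) = 0.696995

We have X ~ Poisson(λ=2.32).

(a) Moments:
E[X] = 2.3200
Var(X) = 2.3200
σ = √Var(X) = 1.5232

(b) Point probability using PMF:
P(X = 1) = 0.227995

(c) Cumulative probability using CDF:
P(X ≤ 3) = F(3) = 0.795269

(d) Range probability:
P(1 ≤ X ≤ 3) = P(X ≤ 3) - P(X ≤ 0)
                   = F(3) - F(0)
                   = 0.795269 - 0.098274
                   = 0.696995

This means approximately 69.7% of outcomes fall in the interval [1, 3].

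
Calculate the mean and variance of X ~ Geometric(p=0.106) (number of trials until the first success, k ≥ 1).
E[X] = 9.4340, Var(X) = 79.5657

We have X ~ Geometric(p=0.106) (number of trials until the first success, k ≥ 1).

For a Geometric distribution with p=0.106 (number of trials until the first success, k ≥ 1):

Expected value:
E[X] = 9.4340

Variance:
Var(X) = 79.5657

Standard deviation:
σ = √Var(X) = 8.9200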